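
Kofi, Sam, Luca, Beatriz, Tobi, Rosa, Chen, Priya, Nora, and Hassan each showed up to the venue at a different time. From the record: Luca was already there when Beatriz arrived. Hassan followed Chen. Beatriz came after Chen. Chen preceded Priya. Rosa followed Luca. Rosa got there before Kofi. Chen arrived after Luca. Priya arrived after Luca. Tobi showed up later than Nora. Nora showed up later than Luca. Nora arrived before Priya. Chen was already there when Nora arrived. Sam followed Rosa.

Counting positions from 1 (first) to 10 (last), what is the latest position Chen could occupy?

5

Chen must come before Beatriz, Hassan, Nora, Priya, and Tobi — 5 guests forced after them.
Everything else can be placed before Chen in some valid order, so Chen can sit as late as position 10 − 5 = 5.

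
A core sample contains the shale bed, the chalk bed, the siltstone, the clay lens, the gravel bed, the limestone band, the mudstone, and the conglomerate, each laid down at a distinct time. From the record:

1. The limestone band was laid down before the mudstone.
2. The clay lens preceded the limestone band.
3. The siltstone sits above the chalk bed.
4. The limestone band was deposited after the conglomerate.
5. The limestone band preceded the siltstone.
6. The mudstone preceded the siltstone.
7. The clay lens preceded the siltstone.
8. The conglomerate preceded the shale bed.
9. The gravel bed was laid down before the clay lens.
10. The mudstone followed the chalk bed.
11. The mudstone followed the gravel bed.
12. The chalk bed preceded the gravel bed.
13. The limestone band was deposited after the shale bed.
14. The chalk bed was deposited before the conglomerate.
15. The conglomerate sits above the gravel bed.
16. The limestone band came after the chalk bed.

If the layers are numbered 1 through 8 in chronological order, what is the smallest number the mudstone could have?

7

The chalk bed, the clay lens, the conglomerate, the gravel bed, the limestone band, and the shale bed must all come before the mudstone — 6 forced predecessors.
Nothing else is forced ahead of the mudstone, so its earliest slot is position 6 + 1 = 7.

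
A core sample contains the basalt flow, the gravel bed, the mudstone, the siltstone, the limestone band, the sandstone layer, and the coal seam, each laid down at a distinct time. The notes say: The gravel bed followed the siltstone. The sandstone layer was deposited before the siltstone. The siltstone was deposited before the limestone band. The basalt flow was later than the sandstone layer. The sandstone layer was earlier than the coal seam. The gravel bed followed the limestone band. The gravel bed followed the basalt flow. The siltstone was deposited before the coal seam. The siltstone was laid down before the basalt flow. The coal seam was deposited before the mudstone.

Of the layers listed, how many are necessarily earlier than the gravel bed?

4

Directly stated before the gravel bed: the basalt flow, the limestone band, and the siltstone.
The sandstone layer reaches the gravel bed via the sandstone layer → the siltstone → the gravel bed.
No chain forces the coal seam (or any of the others) ahead of the gravel bed.
That's the basalt flow, the limestone band, the sandstone layer, and the siltstone — 4 in all.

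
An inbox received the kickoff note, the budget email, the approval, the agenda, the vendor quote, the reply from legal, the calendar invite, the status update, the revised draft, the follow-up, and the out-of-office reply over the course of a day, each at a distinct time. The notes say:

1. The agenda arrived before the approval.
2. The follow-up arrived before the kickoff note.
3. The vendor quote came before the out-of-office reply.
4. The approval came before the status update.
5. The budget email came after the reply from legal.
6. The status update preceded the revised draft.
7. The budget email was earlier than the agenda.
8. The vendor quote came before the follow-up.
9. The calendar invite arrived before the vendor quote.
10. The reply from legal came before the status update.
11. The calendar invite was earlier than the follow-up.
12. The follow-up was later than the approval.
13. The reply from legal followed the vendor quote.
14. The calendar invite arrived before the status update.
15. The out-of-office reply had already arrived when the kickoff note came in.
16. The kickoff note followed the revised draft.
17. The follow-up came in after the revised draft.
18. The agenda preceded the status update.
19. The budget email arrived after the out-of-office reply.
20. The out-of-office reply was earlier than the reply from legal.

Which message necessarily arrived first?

the calendar invite

The calendar invite has a chain of constraints placing it before every other message, so the calendar invite must be first.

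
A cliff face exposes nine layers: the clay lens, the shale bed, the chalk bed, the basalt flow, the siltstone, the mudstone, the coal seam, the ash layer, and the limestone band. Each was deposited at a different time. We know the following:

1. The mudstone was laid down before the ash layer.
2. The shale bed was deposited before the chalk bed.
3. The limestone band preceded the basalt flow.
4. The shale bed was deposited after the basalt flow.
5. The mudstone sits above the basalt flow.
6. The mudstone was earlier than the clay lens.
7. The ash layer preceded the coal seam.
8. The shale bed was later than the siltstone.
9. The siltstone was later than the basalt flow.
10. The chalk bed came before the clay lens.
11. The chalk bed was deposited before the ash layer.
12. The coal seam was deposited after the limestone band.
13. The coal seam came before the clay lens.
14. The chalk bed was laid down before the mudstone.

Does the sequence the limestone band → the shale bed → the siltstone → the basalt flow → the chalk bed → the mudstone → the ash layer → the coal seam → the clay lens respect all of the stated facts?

no

The constraints require the siltstone before the shale bed, but in the proposed sequence the shale bed appears ahead of the siltstone. That one violation is enough.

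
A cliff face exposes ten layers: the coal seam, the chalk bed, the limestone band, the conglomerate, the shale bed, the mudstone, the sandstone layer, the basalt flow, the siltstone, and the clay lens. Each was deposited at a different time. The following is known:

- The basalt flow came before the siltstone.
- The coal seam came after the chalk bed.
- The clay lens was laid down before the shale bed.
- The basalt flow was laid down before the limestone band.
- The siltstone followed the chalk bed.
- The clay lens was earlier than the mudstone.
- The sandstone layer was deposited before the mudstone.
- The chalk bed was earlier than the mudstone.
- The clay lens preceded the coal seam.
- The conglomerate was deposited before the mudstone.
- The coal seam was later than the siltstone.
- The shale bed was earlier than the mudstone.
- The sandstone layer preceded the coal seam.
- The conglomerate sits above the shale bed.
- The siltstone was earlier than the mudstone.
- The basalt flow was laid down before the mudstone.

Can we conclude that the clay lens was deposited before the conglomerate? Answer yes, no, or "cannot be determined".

Chain the constraints: the clay lens → the shale bed → the conglomerate. Each link is directly stated, so the clay lens comes before the conglomerate.

yes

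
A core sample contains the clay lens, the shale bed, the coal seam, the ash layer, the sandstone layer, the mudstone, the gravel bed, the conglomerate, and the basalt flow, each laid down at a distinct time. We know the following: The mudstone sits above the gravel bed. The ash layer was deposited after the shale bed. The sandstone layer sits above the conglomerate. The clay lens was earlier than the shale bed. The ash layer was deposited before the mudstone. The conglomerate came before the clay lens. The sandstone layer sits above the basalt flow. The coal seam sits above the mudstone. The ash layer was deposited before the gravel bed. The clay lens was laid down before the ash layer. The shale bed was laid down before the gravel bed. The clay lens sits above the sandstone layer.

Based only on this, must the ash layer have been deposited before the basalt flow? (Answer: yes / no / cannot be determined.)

no

Tracing the constraints gives the basalt flow → the sandstone layer → the clay lens → the ash layer, so the basalt flow must come before the ash layer.
That means the ash layer cannot be before the basalt flow.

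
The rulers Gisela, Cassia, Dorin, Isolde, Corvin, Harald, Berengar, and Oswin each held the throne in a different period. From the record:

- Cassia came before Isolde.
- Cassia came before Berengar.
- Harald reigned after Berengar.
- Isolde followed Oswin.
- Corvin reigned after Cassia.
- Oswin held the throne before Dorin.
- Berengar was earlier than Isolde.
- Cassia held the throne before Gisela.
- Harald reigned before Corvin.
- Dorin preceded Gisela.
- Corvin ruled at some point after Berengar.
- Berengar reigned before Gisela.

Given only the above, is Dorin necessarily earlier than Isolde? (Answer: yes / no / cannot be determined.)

No chain of stated constraints runs from Dorin to Isolde, and none runs from Isolde to Dorin either.
So the relative order of Dorin and Isolde is not fixed by the given facts.

cannot be determined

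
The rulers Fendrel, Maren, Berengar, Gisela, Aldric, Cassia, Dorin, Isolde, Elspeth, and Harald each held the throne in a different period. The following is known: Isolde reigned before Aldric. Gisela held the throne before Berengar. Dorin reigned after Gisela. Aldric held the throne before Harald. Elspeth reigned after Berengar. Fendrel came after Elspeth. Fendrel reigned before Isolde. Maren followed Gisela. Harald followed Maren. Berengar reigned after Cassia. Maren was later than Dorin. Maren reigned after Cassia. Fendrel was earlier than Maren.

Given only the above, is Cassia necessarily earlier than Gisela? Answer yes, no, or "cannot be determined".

cannot be determined

No chain of stated constraints runs from Cassia to Gisela, and none runs from Gisela to Cassia either.
So the relative order of Cassia and Gisela is not fixed by the given facts.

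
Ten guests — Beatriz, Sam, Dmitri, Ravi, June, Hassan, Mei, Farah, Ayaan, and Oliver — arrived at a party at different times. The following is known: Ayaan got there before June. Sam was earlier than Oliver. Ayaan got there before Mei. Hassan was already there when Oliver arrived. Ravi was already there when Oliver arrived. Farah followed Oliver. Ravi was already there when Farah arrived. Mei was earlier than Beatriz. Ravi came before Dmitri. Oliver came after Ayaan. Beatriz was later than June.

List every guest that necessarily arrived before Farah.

Ayaan, Hassan, Oliver, Ravi, Sam

Directly stated before Farah: Oliver and Ravi.
Ayaan reaches Farah via Ayaan → Oliver → Farah.
Hassan reaches Farah via Hassan → Oliver → Farah.
Sam reaches Farah via Sam → Oliver → Farah.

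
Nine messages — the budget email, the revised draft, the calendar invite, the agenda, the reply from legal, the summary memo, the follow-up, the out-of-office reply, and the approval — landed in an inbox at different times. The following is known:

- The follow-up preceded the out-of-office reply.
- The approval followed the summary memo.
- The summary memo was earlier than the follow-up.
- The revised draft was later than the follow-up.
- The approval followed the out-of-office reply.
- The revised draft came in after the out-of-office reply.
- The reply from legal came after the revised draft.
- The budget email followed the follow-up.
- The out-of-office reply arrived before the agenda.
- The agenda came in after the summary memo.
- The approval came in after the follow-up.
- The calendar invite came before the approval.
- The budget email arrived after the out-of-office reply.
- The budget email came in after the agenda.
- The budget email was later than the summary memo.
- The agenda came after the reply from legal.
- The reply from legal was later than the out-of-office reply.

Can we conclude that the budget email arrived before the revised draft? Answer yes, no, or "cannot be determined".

Tracing the constraints gives the revised draft → the reply from legal → the agenda → the budget email, so the revised draft must come before the budget email.
That means the budget email cannot be before the revised draft.

no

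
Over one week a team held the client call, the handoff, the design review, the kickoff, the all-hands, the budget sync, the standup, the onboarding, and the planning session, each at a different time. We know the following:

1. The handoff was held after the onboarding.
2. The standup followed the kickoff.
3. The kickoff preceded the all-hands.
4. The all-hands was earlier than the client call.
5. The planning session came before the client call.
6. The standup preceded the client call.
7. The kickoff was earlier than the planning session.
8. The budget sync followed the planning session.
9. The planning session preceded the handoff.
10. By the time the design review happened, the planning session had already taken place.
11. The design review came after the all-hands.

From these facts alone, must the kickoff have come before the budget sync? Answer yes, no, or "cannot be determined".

yes

Chain the constraints: the kickoff → the planning session → the budget sync. Each link is directly stated, so the kickoff comes before the budget sync.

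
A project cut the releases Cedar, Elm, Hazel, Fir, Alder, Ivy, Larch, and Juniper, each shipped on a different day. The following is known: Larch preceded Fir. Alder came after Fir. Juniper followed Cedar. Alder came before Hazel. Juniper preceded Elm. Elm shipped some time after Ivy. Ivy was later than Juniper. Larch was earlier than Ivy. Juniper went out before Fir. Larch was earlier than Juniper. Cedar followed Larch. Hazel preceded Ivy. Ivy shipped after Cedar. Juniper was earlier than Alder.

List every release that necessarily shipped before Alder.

Cedar, Fir, Juniper, Larch

Directly stated before Alder: Fir and Juniper.
Cedar reaches Alder via Cedar → Juniper → Alder.
Larch reaches Alder via Larch → Juniper → Alder.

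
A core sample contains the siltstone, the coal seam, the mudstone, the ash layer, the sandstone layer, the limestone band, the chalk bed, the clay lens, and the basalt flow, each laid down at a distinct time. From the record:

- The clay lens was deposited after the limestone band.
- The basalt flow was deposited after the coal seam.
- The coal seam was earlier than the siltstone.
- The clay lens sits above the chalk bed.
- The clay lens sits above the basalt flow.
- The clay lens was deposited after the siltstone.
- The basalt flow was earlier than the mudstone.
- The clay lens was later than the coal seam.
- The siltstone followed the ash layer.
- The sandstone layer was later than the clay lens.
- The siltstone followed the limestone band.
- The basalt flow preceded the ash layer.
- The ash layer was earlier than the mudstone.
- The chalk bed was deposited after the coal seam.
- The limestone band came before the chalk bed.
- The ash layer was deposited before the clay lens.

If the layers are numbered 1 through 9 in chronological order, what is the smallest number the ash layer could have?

3

The basalt flow and the coal seam must both come before the ash layer — 2 forced predecessors.
Nothing else is forced ahead of the ash layer, so its earliest slot is position 2 + 1 = 3.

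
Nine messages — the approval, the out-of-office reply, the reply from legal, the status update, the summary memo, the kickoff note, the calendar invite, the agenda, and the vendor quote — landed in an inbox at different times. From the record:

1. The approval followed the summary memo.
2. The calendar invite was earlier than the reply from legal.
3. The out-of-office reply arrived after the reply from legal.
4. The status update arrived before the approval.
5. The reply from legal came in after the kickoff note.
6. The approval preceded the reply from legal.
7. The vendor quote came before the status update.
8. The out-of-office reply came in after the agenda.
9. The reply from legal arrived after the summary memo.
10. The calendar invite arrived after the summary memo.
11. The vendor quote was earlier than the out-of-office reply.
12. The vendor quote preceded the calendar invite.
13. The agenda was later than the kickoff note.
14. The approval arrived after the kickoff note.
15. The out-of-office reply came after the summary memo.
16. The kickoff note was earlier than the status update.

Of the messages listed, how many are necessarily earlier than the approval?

Directly stated before the approval: the kickoff note, the status update, and the summary memo.
The vendor quote reaches the approval via the vendor quote → the status update → the approval.
No chain forces the out-of-office reply (or any of the others) ahead of the approval.
That's the kickoff note, the status update, the summary memo, and the vendor quote — 4 in all.

4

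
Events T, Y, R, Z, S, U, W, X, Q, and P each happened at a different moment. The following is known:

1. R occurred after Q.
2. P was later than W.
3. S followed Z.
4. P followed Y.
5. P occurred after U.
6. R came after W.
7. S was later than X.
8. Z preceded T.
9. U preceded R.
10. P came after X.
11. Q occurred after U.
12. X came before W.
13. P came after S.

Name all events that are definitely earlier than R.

Q, U, W, X

Directly stated before R: Q, U, and W.
X reaches R via X → W → R.
No chain forces P (or any of the others) ahead of R.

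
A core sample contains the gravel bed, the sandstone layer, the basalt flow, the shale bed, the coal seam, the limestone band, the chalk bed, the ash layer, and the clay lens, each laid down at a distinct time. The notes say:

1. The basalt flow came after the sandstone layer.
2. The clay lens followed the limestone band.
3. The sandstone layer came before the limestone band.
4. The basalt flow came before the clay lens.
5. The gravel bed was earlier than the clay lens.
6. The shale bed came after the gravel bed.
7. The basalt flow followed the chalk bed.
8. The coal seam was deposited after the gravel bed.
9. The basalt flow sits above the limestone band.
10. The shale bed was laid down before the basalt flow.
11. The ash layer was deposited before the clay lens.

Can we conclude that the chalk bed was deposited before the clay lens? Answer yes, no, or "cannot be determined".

Chain the constraints: the chalk bed → the basalt flow → the clay lens. Each link is directly stated, so the chalk bed comes before the clay lens.

yes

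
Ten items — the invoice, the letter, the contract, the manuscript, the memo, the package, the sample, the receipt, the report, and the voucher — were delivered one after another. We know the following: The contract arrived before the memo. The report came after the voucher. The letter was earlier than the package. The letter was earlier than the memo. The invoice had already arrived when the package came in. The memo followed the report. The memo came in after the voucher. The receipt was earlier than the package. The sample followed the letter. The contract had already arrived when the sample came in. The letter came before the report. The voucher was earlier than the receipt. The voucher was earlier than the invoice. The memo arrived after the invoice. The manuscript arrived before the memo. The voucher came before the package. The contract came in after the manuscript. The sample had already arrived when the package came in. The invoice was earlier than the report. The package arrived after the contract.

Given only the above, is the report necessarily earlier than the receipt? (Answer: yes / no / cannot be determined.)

cannot be determined

No chain of stated constraints runs from the report to the receipt, and none runs from the receipt to the report either.
So the relative order of the report and the receipt is not fixed by the given facts.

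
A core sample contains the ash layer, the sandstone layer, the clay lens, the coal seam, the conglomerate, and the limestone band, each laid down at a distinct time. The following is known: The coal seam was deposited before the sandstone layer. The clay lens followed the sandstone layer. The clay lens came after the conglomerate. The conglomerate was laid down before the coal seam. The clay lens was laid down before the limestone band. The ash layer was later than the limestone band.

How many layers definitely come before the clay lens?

3

Directly stated before the clay lens: the conglomerate and the sandstone layer.
The coal seam reaches the clay lens via the coal seam → the sandstone layer → the clay lens.
That's the coal seam, the conglomerate, and the sandstone layer — 3 in all.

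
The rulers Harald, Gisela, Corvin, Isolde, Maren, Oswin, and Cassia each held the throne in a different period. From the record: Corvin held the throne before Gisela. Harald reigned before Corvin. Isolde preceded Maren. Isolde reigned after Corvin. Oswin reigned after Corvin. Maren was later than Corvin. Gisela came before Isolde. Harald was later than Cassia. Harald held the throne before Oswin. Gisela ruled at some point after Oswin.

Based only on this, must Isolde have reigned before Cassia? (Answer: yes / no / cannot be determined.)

no

Tracing the constraints gives Cassia → Harald → Corvin → Isolde, so Cassia must come before Isolde.
That means Isolde cannot be before Cassia.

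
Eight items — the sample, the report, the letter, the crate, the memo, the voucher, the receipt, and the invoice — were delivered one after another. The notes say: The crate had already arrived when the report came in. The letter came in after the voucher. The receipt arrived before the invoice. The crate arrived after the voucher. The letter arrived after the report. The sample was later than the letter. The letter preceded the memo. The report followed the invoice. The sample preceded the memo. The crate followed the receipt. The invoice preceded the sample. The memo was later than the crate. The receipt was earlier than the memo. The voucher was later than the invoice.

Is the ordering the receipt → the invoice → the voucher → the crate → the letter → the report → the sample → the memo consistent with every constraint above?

The constraints require the report before the letter, but in the proposed sequence the letter appears ahead of the report. That one violation is enough.

no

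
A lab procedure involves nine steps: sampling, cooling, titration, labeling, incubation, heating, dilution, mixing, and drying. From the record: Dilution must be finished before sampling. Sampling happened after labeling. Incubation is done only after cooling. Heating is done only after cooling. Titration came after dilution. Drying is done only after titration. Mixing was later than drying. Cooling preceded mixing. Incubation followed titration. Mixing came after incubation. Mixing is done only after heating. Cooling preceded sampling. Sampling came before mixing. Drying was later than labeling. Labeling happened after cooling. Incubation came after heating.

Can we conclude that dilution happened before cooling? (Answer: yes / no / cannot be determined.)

No chain of stated constraints runs from dilution to cooling, and none runs from cooling to dilution either.
So the relative order of dilution and cooling is not fixed by the given facts.

cannot be determined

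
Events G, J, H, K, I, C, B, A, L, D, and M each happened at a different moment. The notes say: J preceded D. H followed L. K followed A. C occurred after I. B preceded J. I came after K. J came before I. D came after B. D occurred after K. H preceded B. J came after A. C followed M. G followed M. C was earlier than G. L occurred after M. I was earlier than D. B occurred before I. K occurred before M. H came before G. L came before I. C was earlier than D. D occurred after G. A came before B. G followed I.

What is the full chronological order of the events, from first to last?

A, K, M, L, H, B, J, I, C, G, D

The constraints fix every adjacent pair, so only one ordering works:
A → K → M → L → H → B → J → I → C → G → D.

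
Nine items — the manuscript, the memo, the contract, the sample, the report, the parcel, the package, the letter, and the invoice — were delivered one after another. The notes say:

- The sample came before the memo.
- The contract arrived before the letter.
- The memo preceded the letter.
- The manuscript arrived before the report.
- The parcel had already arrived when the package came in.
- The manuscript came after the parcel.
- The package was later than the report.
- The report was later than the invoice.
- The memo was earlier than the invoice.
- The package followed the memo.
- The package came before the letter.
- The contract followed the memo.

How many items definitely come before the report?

Directly stated before the report: the invoice and the manuscript.
The memo reaches the report via the memo → the invoice → the report.
The parcel reaches the report via the parcel → the manuscript → the report.
The sample reaches the report via the sample → the memo → the invoice → the report.
No chain forces the contract (or any of the others) ahead of the report.
That's the invoice, the manuscript, the memo, the parcel, and the sample — 5 in all.

5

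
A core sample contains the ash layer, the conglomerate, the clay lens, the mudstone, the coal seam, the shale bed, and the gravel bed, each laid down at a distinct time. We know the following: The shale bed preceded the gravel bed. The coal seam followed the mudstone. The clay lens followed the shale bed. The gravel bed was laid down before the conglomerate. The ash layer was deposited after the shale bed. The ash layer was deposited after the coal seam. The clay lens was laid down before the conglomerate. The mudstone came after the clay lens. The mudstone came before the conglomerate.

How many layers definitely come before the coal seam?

Directly stated before the coal seam: the mudstone.
The clay lens reaches the coal seam via the clay lens → the mudstone → the coal seam.
The shale bed reaches the coal seam via the shale bed → the clay lens → the mudstone → the coal seam.
That's the clay lens, the mudstone, and the shale bed — 3 in all.

3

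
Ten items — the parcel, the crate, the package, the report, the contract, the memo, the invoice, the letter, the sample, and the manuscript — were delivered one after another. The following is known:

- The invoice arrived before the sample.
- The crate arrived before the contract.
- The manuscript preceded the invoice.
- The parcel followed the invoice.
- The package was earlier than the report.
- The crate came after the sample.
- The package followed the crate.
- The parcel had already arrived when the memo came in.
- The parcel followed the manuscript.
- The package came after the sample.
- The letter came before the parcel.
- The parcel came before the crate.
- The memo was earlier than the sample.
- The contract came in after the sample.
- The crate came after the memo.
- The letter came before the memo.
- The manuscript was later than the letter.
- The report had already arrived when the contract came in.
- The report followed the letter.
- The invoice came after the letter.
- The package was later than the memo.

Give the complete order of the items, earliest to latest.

The constraints fix every adjacent pair, so only one ordering works:
the letter → the manuscript → the invoice → the parcel → the memo → the sample → the crate → the package → the report → the contract.

the letter, the manuscript, the invoice, the parcel, the memo, the sample, the crate, the package, the report, the contract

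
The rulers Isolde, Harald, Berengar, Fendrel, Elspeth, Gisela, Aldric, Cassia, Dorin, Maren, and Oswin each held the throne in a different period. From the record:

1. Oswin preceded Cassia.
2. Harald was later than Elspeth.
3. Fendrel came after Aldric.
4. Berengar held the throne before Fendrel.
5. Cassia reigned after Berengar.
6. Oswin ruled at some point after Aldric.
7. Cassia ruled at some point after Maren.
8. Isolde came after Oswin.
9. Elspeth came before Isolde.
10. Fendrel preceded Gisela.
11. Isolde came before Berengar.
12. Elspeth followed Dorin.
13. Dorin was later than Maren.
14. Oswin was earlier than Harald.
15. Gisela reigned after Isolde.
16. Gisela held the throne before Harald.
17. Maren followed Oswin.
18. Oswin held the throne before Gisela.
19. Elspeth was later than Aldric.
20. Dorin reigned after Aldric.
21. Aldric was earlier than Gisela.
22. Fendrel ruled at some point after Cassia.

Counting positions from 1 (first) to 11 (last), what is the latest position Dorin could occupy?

4

Dorin must come before Berengar, Cassia, Elspeth, Fendrel, Gisela, Harald, and Isolde — 7 rulers forced after them.
Everything else can be placed before Dorin in some valid order, so Dorin can sit as late as position 11 − 7 = 4.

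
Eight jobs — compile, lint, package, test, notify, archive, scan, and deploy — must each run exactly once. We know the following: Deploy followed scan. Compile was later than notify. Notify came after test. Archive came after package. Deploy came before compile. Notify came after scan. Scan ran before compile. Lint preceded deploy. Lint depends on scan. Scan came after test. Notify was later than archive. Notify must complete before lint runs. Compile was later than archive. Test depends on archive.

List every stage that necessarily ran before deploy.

archive, lint, notify, package, scan, test

Directly stated before deploy: lint and scan.
Archive reaches deploy via archive → test → scan → deploy.
Notify reaches deploy via notify → lint → deploy.
Package reaches deploy via package → archive → test → scan → deploy.
Likewise test reaches deploy by chaining the stated constraints.
No chain forces compile ahead of deploy.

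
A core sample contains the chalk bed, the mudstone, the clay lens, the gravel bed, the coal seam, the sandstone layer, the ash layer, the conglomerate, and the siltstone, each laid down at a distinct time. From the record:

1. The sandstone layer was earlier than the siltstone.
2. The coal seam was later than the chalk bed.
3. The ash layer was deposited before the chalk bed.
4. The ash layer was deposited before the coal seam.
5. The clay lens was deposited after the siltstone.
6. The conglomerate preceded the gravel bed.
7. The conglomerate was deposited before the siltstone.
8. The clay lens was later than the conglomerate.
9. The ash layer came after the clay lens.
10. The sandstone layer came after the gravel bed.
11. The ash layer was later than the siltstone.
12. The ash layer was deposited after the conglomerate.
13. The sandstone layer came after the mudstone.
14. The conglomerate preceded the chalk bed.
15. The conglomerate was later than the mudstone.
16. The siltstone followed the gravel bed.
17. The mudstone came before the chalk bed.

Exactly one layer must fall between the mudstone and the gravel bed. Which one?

Tracing the constraints gives the mudstone → the conglomerate → the gravel bed, so the conglomerate sits after the mudstone and before the gravel bed.
No other layer is forced both after the mudstone and before the gravel bed.

the conglomerate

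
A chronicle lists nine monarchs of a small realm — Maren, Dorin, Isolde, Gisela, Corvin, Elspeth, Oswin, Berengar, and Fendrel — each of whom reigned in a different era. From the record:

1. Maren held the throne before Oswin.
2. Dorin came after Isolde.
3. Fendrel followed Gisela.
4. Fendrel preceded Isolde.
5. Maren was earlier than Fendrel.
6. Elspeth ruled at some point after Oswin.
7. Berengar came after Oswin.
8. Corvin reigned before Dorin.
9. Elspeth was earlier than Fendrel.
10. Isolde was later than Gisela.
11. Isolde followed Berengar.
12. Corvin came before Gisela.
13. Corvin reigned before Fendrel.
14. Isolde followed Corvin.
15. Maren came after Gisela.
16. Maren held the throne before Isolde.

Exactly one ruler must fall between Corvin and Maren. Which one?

Gisela

Tracing the constraints gives Corvin → Gisela → Maren, so Gisela sits after Corvin and before Maren.
No other ruler is forced both after Corvin and before Maren.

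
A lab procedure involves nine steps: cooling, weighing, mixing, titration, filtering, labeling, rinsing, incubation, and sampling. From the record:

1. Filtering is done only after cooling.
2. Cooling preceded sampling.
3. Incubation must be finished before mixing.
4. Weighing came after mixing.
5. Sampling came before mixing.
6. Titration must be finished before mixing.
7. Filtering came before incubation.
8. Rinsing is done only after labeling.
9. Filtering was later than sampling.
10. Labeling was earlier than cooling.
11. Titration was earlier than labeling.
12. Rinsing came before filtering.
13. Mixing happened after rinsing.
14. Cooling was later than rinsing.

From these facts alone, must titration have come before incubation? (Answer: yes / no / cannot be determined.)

Chain the constraints: titration → labeling → rinsing → filtering → incubation. Each link is directly stated, so titration comes before incubation.

yes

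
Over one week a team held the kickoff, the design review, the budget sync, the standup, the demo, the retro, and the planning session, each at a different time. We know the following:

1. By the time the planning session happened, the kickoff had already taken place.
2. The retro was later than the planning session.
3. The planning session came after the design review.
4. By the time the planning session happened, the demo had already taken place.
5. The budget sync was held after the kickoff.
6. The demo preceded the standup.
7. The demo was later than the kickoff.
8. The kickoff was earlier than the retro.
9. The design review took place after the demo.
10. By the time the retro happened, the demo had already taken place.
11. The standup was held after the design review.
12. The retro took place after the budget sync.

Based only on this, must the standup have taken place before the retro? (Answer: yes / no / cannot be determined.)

No chain of stated constraints runs from the standup to the retro, and none runs from the retro to the standup either.
So the relative order of the standup and the retro is not fixed by the given facts.

cannot be determined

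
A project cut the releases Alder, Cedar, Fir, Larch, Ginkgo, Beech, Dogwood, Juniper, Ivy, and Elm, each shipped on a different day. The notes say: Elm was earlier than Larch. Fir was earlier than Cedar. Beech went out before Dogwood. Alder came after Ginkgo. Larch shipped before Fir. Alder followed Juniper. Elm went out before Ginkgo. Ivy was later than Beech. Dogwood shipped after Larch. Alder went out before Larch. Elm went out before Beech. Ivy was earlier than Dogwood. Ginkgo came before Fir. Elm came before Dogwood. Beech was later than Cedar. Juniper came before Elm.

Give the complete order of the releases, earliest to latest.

Juniper, Elm, Ginkgo, Alder, Larch, Fir, Cedar, Beech, Ivy, Dogwood

The constraints fix every adjacent pair, so only one ordering works:
Juniper → Elm → Ginkgo → Alder → Larch → Fir → Cedar → Beech → Ivy → Dogwood.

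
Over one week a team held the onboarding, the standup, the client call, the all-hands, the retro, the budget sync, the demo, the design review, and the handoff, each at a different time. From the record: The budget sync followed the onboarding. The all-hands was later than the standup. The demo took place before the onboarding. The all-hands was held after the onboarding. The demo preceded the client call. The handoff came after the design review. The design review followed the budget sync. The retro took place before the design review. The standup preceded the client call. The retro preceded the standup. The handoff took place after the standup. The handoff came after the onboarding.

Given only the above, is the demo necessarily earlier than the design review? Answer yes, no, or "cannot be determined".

yes

Chain the constraints: the demo → the onboarding → the budget sync → the design review. Each link is directly stated, so the demo comes before the design review.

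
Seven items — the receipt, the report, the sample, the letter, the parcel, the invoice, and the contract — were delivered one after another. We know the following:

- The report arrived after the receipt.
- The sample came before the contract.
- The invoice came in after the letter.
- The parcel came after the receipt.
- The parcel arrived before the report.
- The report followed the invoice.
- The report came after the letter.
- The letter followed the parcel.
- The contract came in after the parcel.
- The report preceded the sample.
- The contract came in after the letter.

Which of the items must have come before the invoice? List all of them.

the letter, the parcel, the receipt

Directly stated before the invoice: the letter.
The parcel reaches the invoice via the parcel → the letter → the invoice.
The receipt reaches the invoice via the receipt → the parcel → the letter → the invoice.
No chain forces the sample (or any of the others) ahead of the invoice.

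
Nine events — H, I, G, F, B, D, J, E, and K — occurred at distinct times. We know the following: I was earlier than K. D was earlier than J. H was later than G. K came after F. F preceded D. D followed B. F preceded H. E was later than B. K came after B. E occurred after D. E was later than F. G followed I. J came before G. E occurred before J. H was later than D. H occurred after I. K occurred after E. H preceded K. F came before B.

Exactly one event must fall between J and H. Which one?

Tracing the constraints gives J → G → H, so G sits after J and before H.
No other event is forced both after J and before H.

G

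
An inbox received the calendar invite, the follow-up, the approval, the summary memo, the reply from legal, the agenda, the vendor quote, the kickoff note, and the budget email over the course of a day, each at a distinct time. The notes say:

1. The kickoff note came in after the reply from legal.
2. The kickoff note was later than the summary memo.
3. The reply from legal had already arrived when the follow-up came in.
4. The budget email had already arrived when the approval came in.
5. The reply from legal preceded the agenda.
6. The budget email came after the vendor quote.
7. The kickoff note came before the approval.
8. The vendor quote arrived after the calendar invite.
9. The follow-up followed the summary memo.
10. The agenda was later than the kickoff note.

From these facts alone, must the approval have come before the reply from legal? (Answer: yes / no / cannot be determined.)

no

Tracing the constraints gives the reply from legal → the kickoff note → the approval, so the reply from legal must come before the approval.
That means the approval cannot be before the reply from legal.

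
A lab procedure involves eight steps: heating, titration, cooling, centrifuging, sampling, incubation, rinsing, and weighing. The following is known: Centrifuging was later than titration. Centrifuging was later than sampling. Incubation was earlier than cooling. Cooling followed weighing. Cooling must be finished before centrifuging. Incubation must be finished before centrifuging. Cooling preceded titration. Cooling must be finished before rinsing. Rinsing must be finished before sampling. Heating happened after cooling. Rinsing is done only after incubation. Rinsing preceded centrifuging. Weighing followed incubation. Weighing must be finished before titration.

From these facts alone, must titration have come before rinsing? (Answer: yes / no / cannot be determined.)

cannot be determined

No chain of stated constraints runs from titration to rinsing, and none runs from rinsing to titration either.
So the relative order of titration and rinsing is not fixed by the given facts.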